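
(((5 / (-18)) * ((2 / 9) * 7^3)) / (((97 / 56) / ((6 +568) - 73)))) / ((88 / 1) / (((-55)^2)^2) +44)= -3335544231250 / 23965492113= -139.18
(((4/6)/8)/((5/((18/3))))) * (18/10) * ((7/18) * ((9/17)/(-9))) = -7/1700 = -0.00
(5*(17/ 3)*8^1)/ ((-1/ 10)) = -2266.67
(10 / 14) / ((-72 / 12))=-5 / 42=-0.12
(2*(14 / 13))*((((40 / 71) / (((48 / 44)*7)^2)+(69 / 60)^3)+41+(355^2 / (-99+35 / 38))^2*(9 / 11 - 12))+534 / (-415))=-58647535151156900473254151 / 1474897397119146000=-39763806.80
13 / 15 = 0.87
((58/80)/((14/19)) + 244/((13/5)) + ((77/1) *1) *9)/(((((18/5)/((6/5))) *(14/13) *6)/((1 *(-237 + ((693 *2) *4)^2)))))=19586846694633/15680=1249161141.24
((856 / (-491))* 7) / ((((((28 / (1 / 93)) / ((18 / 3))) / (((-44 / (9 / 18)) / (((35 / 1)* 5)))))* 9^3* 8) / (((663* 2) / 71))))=2080936 / 45956384775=0.00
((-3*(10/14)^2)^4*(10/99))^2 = 1235961914062500/4021184598921721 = 0.31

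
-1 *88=-88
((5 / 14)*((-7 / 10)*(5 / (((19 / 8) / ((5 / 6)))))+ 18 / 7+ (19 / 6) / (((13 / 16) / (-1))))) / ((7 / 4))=-0.52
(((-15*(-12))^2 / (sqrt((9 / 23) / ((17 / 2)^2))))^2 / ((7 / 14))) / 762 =64608840000 / 127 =508731023.62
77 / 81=0.95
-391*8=-3128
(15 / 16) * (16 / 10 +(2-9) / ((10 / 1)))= 27 / 32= 0.84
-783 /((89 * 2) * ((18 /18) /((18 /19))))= -7047 /1691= -4.17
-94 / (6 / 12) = -188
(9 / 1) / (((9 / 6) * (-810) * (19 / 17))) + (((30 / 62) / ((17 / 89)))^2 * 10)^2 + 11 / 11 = 814924142231992168 / 197847164436165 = 4118.96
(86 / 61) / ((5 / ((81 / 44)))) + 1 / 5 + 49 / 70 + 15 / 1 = 55086 / 3355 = 16.42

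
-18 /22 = -9 /11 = -0.82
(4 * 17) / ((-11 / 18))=-1224 / 11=-111.27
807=807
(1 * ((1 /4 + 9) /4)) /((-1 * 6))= -37 /96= -0.39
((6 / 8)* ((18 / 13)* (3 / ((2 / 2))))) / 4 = 81 / 104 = 0.78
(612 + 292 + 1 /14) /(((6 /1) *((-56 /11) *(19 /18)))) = -417681 /14896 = -28.04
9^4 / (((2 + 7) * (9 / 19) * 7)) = 219.86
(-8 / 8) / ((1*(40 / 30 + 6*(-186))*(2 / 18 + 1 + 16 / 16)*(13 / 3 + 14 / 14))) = 81 / 1016576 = 0.00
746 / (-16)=-373 / 8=-46.62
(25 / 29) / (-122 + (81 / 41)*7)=-205 / 25723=-0.01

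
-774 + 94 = -680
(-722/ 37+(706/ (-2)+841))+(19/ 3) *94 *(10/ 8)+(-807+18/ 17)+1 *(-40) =366.71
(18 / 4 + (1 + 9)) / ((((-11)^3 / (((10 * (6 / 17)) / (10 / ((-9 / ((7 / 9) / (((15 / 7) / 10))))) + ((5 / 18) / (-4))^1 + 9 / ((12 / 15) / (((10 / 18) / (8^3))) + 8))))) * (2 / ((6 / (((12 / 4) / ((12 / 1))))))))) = 139023216 / 1232446105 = 0.11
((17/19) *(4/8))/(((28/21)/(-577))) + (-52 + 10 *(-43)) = -102691/152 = -675.60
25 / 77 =0.32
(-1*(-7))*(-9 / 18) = -7 / 2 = -3.50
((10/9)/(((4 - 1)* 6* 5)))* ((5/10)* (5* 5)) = 25/162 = 0.15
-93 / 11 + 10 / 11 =-83 / 11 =-7.55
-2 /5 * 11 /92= -11 /230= -0.05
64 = 64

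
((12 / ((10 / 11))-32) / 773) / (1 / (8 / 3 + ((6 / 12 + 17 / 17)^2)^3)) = -126853 / 371040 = -0.34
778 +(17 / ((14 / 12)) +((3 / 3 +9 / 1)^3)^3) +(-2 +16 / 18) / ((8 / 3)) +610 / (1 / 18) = 84000988861 / 84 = 1000011772.15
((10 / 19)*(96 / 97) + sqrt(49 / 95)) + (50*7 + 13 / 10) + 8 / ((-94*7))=7*sqrt(95) / 95 + 2133181691 / 6063470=352.53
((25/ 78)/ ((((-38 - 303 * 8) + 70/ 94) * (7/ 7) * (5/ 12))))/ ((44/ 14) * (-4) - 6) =329/ 19549751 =0.00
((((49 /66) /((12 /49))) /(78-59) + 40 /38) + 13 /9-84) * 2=-1224055 /7524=-162.69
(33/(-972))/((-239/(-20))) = -55/19359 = -0.00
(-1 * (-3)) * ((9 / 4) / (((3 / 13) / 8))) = 234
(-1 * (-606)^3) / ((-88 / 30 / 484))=-36719927640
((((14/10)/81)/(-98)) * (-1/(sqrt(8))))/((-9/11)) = -11 * sqrt(2)/204120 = -0.00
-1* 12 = -12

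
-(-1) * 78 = 78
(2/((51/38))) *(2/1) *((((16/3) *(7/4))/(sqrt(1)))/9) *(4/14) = 1216/1377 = 0.88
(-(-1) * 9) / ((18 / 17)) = 17 / 2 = 8.50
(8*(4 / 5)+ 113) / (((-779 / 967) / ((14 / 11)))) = -8082186 / 42845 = -188.64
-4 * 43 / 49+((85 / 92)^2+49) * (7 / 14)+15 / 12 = 18801313 / 829472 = 22.67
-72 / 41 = -1.76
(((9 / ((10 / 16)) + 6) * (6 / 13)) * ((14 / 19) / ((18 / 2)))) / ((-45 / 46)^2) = 2014432 / 2500875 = 0.81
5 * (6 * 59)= 1770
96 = 96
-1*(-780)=780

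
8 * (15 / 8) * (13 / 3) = 65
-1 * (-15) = 15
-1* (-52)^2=-2704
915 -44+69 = 940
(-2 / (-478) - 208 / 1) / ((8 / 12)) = -149133 / 478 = -311.99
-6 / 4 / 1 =-3 / 2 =-1.50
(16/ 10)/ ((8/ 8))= 8/ 5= 1.60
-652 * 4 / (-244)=652 / 61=10.69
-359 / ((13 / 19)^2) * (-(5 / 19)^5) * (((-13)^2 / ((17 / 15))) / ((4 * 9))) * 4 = 5609375 / 349809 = 16.04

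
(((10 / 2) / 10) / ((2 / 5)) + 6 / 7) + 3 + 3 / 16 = 593 / 112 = 5.29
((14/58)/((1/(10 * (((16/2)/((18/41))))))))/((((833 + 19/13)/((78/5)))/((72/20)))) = 48503/16385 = 2.96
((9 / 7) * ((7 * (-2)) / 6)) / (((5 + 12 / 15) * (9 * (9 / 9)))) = -0.06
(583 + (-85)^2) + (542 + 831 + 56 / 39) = 358115 / 39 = 9182.44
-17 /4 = -4.25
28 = 28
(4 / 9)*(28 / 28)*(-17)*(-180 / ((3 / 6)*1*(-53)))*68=-184960 / 53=-3489.81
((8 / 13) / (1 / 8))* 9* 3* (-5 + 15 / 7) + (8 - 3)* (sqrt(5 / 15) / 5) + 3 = -34287 / 91 + sqrt(3) / 3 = -376.20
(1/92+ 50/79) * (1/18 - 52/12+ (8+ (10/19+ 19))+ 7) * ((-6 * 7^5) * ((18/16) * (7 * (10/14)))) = -12202954706775/1104736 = -11046036.98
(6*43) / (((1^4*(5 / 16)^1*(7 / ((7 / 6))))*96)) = 43 / 30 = 1.43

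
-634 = -634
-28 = -28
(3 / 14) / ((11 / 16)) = 24 / 77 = 0.31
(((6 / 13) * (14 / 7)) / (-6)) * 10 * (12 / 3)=-6.15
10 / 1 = 10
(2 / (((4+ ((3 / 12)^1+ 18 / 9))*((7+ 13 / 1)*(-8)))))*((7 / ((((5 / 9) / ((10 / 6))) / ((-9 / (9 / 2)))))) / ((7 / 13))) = 39 / 250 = 0.16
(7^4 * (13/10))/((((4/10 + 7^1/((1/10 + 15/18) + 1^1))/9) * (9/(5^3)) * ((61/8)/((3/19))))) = 1357765500/675697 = 2009.43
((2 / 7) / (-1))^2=4 / 49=0.08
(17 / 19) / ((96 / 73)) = 1241 / 1824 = 0.68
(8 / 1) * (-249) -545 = -2537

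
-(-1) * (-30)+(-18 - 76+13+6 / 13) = -1437 / 13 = -110.54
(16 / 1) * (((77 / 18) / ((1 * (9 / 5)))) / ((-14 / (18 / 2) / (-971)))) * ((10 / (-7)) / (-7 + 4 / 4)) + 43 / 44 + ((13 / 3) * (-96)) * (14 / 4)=34896431 / 8316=4196.30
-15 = -15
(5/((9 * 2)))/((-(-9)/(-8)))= -20/81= -0.25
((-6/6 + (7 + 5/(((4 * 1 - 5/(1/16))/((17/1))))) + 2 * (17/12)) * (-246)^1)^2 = 5201150161/1444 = 3601904.54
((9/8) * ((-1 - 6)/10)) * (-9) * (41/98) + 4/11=41011/12320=3.33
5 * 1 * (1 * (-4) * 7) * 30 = -4200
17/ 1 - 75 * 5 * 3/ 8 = -989/ 8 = -123.62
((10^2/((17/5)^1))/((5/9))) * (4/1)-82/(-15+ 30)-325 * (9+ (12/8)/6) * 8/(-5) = 1279156/255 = 5016.30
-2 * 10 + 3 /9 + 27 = 22 /3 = 7.33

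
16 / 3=5.33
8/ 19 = 0.42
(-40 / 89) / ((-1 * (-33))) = -40 / 2937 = -0.01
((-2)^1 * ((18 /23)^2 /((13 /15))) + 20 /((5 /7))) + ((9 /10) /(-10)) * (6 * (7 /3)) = 8708549 /343850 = 25.33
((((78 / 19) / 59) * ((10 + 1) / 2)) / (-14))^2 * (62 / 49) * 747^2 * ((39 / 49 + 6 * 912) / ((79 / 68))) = 29026971894866730642 / 11679562003711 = 2485279.15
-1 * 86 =-86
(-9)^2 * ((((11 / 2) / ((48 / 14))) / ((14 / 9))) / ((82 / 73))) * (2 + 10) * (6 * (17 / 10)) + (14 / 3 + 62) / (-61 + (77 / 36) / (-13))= 1367183217 / 150224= 9100.96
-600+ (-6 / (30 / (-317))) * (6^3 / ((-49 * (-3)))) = -124176 / 245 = -506.84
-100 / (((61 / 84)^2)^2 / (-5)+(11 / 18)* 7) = -24893568000 / 1051045679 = -23.68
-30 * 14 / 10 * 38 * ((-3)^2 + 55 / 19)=-18984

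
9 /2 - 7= -5 /2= -2.50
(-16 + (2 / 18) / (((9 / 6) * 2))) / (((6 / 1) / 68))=-14654 / 81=-180.91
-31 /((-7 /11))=341 /7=48.71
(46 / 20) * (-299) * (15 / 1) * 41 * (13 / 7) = -10996323 / 14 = -785451.64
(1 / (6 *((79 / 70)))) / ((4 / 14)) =245 / 474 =0.52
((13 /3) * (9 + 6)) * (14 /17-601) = -663195 /17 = -39011.47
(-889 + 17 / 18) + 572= -5689 / 18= -316.06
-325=-325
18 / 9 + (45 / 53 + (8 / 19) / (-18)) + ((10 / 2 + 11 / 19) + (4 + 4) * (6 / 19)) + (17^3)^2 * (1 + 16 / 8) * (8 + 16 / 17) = 647454802.93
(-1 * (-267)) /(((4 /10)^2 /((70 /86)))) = 233625 /172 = 1358.28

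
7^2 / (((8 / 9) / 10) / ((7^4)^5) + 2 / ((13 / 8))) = 2287245313421048008665 / 57450431734280640772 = 39.81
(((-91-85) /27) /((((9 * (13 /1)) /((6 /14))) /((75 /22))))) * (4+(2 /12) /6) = -7250 /22113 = -0.33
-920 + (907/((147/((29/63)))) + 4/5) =-42432041/46305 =-916.36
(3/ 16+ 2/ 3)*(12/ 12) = 41/ 48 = 0.85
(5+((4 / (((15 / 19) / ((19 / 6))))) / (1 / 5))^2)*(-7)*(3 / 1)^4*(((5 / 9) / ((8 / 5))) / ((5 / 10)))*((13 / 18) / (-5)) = 237368495 / 648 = 366309.41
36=36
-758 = -758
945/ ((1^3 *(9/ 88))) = 9240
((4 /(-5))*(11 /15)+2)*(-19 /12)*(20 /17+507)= -8699473 /7650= -1137.19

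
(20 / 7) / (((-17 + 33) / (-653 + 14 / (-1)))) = -3335 / 28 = -119.11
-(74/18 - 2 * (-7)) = -163/9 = -18.11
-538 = -538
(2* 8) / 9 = 16 / 9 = 1.78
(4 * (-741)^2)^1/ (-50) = -1098162/ 25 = -43926.48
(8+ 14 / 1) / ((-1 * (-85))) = 22 / 85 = 0.26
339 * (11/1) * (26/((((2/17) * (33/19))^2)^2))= 15989389614029/287496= 55616042.01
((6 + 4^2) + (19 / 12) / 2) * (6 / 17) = 547 / 68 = 8.04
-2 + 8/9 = -10/9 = -1.11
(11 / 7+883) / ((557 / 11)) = 68112 / 3899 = 17.47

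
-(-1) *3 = 3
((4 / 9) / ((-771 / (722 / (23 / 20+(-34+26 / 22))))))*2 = 1270720 / 48344013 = 0.03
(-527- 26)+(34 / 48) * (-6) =-2229 / 4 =-557.25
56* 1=56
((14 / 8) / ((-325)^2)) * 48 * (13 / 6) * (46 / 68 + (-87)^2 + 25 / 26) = 23423554 / 1795625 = 13.04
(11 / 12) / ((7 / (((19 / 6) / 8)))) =209 / 4032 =0.05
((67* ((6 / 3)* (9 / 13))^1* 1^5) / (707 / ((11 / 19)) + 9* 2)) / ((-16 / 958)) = -3177207 / 708812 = -4.48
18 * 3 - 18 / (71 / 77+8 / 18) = 38664 / 947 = 40.83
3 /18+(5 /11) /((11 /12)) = 481 /726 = 0.66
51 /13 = 3.92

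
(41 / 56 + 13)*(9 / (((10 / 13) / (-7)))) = -89973 / 80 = -1124.66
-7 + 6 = -1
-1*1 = -1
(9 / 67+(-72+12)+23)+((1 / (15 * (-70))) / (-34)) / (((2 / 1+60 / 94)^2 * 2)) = -2711680459997 / 73555708800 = -36.87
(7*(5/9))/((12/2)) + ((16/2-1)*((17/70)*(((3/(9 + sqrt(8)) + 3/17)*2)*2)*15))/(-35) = -130247/137970 + 612*sqrt(2)/2555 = -0.61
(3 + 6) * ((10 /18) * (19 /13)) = 95 /13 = 7.31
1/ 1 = 1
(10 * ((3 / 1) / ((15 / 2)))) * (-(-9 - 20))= 116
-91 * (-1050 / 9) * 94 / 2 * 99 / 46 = 24699675 / 23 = 1073898.91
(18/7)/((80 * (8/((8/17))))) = 9/4760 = 0.00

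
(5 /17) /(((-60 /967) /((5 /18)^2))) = -24175 /66096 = -0.37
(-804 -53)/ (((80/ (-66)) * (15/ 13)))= 122551/ 200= 612.76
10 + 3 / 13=133 / 13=10.23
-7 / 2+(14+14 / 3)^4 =19668425 / 162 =121410.03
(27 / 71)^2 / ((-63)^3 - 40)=-729 / 1260688567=-0.00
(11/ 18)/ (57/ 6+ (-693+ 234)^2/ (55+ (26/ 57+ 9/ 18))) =70169/ 433408221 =0.00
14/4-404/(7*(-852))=10639/2982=3.57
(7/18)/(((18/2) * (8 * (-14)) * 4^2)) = -1/41472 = -0.00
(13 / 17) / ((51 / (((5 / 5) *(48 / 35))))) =208 / 10115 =0.02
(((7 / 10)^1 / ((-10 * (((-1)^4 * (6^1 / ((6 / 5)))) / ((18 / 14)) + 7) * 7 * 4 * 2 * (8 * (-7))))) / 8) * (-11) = -99 / 35123200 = -0.00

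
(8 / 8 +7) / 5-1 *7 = -27 / 5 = -5.40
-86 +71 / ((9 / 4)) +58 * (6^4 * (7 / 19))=4726274 / 171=27639.03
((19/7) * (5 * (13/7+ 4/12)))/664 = 2185/48804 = 0.04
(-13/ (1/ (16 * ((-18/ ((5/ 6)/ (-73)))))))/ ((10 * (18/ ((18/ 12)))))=-68328/ 25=-2733.12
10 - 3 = 7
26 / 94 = 13 / 47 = 0.28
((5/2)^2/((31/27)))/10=135/248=0.54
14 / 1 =14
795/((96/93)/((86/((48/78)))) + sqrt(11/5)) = 533.33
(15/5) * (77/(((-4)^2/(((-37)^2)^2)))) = 432931191/16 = 27058199.44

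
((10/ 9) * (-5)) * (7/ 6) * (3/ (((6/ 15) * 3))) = -875/ 54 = -16.20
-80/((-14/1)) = 40/7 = 5.71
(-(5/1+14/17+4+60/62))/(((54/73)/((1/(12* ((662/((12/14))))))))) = -415151/263748744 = -0.00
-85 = -85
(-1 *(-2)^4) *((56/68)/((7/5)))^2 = -1600/289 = -5.54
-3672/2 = -1836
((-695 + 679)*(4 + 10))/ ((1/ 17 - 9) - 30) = 5.75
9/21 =3/7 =0.43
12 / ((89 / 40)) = 480 / 89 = 5.39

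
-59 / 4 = -14.75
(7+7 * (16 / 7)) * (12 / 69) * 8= 32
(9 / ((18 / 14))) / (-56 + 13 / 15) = -105 / 827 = -0.13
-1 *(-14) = 14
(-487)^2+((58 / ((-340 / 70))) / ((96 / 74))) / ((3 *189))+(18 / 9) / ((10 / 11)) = 237171.18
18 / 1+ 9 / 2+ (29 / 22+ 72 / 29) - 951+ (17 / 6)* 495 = 304837 / 638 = 477.80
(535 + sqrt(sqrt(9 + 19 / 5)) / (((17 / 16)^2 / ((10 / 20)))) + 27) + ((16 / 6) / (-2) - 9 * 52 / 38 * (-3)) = 256 * sqrt(2) * 5^(3 / 4) / 1445 + 34064 / 57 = 598.45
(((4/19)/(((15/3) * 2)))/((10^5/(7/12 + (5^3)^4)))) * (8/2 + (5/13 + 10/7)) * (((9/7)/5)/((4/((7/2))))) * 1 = 67.23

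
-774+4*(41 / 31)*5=-23174 / 31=-747.55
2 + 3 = 5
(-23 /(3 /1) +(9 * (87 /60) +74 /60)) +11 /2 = 12.12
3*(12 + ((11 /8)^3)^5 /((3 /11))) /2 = 47216367258770113 /70368744177664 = 670.98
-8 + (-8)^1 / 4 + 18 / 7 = -7.43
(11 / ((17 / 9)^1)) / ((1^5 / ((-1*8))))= -792 / 17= -46.59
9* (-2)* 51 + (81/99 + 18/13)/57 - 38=-2597347/2717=-955.96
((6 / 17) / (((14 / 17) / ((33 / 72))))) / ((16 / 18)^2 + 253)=891 / 1151192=0.00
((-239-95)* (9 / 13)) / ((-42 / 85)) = 42585 / 91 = 467.97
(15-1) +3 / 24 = 113 / 8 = 14.12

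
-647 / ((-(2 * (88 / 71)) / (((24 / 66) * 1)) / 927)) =42583599 / 484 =87982.64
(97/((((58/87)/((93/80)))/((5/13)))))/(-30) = -9021/4160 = -2.17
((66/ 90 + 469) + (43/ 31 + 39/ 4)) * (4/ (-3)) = -894419/ 1395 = -641.16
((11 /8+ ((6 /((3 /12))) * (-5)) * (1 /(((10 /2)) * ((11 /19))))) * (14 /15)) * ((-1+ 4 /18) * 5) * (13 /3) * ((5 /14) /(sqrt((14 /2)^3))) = 229255 * sqrt(7) /49896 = 12.16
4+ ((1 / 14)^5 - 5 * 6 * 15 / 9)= -24739903 / 537824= -46.00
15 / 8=1.88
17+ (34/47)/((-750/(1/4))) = 1198483/70500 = 17.00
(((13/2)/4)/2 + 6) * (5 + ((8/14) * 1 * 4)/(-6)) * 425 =4493525/336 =13373.59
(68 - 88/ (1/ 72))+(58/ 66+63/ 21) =-206716/ 33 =-6264.12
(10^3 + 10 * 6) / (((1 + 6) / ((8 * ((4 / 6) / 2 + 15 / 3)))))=135680 / 21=6460.95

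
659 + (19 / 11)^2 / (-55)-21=4245529 / 6655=637.95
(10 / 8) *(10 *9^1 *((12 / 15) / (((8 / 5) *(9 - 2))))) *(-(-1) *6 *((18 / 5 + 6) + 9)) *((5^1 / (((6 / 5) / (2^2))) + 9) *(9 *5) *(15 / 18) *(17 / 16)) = 58694625 / 64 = 917103.52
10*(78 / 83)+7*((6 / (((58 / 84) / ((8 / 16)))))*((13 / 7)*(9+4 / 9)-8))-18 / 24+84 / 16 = 1463627 / 4814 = 304.04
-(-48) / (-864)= -0.06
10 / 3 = 3.33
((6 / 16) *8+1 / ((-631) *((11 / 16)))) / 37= 20807 / 256817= 0.08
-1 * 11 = -11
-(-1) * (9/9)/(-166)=-1/166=-0.01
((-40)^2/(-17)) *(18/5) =-338.82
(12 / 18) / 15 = 2 / 45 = 0.04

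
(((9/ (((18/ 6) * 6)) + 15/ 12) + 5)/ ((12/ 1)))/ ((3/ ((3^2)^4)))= 19683/ 16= 1230.19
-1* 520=-520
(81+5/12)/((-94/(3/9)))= -0.29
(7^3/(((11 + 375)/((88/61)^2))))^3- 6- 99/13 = -35104657194011887561/4814977803253378501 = -7.29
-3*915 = -2745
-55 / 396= -5 / 36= -0.14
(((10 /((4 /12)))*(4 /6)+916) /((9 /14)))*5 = 7280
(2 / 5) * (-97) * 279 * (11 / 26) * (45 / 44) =-243567 / 52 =-4683.98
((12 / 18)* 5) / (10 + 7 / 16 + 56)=160 / 3189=0.05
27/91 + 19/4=1837/364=5.05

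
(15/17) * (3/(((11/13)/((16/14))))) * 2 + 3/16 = 153687/20944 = 7.34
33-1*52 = -19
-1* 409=-409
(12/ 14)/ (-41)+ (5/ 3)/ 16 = 1147/ 13776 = 0.08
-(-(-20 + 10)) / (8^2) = -5 / 32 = -0.16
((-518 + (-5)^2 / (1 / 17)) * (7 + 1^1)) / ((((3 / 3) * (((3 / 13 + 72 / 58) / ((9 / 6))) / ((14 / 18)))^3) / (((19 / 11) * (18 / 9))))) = -21650277194182 / 16924433625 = -1279.23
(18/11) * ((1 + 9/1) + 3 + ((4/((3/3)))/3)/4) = 240/11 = 21.82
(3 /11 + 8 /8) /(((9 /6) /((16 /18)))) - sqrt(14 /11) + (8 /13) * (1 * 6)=17168 /3861 - sqrt(154) /11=3.32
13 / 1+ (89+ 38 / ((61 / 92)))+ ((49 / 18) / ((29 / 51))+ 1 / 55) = 95806589 / 583770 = 164.12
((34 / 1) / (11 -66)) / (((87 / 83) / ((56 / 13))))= -158032 / 62205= -2.54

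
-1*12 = -12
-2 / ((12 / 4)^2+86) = -2 / 95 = -0.02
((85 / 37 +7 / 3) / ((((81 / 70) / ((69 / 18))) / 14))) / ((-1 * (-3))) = 5792780 / 80919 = 71.59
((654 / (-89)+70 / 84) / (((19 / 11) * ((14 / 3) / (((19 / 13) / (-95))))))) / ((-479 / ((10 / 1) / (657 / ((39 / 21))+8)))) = -5467 / 7618756534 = -0.00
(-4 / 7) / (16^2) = -1 / 448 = -0.00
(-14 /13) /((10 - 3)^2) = -2 /91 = -0.02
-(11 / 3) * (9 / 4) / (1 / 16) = -132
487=487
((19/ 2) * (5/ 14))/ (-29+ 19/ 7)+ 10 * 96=706465/ 736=959.87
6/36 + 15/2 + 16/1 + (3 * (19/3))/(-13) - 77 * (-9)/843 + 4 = 296191/10959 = 27.03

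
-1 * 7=-7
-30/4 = -15/2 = -7.50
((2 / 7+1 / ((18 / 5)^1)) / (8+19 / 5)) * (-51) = -6035 / 2478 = -2.44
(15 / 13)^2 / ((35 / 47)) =1.79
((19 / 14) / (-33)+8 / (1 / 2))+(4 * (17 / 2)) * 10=164453 / 462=355.96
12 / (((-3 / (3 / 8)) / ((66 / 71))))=-99 / 71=-1.39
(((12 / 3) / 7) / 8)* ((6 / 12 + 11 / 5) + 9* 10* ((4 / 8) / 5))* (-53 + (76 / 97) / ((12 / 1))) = -150189 / 3395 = -44.24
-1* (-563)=563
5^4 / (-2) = -625 / 2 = -312.50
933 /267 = 311 /89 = 3.49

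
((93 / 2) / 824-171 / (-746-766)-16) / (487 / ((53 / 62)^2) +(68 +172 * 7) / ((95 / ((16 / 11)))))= -1608193918705 / 69681063273024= -0.02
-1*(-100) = 100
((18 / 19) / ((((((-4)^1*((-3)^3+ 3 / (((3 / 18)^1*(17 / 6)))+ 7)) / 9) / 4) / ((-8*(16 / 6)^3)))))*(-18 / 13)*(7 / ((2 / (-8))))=-26320896 / 7163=-3674.56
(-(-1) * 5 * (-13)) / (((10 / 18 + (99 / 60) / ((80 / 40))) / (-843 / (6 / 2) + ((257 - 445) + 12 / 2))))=10834200 / 497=21799.20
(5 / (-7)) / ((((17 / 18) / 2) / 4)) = -720 / 119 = -6.05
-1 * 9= -9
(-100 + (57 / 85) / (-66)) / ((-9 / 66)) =187019 / 255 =733.41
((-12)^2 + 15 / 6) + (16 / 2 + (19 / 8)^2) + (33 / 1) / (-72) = 30659 / 192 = 159.68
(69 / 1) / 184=3 / 8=0.38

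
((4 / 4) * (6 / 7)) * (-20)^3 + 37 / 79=-3791741 / 553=-6856.67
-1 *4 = -4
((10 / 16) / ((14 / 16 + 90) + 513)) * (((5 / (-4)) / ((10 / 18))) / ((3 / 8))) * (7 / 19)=-210 / 91789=-0.00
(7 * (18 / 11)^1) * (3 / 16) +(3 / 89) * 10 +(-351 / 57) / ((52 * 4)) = 730707 / 297616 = 2.46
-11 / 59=-0.19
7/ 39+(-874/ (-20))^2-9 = 7413391/ 3900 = 1900.87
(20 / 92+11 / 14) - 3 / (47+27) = 5734 / 5957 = 0.96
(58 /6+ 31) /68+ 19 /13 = 2731 /1326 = 2.06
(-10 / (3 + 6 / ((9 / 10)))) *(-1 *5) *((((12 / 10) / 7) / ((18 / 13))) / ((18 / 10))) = 650 / 1827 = 0.36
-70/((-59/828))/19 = 57960/1121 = 51.70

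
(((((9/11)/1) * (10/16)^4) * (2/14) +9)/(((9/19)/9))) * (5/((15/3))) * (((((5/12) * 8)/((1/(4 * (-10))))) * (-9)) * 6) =12158754075/9856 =1233639.82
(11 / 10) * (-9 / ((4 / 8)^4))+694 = 2678 / 5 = 535.60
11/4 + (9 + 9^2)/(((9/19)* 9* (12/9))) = 18.58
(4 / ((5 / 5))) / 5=4 / 5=0.80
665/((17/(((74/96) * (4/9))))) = 24605/1836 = 13.40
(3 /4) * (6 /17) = 9 /34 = 0.26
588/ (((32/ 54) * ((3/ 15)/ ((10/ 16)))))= 3100.78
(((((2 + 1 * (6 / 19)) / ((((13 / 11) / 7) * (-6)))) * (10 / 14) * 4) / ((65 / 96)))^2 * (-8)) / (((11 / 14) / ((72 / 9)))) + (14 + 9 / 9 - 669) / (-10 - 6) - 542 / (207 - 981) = -240645882307099 / 31921373016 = -7538.71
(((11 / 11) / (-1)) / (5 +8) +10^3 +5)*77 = 1005928 / 13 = 77379.08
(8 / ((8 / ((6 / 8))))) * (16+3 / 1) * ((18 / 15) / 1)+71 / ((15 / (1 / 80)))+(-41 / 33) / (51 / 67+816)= 12393715423 / 722343600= 17.16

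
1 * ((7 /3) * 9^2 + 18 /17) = 3231 /17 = 190.06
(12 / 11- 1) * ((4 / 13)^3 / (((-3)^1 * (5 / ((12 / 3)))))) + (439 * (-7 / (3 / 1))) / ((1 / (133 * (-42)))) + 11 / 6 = 1382818299311 / 241670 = 5721927.83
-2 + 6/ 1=4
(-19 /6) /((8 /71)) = -1349 /48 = -28.10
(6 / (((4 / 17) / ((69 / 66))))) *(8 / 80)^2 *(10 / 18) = 391 / 2640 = 0.15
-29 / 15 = -1.93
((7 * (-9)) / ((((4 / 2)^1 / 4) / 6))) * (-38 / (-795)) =-9576 / 265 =-36.14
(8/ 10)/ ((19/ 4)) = 16/ 95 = 0.17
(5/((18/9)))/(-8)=-5/16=-0.31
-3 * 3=-9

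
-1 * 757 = -757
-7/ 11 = -0.64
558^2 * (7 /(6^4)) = 6727 /4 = 1681.75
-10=-10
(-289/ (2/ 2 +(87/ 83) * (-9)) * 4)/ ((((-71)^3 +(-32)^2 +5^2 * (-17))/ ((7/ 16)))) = -23987/ 142924800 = -0.00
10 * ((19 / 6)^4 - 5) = 619205 / 648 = 955.56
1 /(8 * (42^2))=1 /14112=0.00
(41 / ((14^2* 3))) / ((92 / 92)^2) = 41 / 588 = 0.07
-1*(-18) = 18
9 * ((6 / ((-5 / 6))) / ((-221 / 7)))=2268 / 1105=2.05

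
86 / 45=1.91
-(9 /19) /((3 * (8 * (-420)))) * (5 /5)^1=1 /21280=0.00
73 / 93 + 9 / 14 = 1859 / 1302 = 1.43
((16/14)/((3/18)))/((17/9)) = 432/119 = 3.63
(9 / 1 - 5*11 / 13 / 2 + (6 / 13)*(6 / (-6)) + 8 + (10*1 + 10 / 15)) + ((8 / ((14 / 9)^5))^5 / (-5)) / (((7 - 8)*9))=6721757390306889063735676519 / 267784581974500511393141760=25.10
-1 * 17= -17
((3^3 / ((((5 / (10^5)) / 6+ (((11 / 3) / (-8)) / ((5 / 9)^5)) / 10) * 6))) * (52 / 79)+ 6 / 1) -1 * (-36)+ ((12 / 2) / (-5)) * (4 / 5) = 193038910074 / 5131308725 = 37.62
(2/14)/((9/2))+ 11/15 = 241/315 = 0.77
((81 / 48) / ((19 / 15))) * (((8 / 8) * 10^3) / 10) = 10125 / 76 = 133.22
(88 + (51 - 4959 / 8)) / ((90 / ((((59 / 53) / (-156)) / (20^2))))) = 226973 / 2381184000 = 0.00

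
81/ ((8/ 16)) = 162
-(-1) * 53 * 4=212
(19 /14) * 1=19 /14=1.36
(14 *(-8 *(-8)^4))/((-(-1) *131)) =-3501.92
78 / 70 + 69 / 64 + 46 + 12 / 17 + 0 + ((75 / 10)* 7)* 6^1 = 13857247 / 38080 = 363.90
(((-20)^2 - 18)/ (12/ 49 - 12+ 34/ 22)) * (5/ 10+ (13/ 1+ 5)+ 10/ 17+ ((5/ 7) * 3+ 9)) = -105816865/ 93551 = -1131.11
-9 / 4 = -2.25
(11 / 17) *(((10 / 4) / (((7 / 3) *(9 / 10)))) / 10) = 55 / 714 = 0.08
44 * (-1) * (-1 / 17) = 44 / 17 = 2.59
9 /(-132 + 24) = -1 /12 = -0.08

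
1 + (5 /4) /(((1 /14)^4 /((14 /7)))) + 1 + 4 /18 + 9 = 864461 /9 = 96051.22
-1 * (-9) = 9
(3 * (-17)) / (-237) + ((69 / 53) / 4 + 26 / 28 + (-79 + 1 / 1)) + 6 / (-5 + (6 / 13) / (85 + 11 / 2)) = -15300706583 / 196839244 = -77.73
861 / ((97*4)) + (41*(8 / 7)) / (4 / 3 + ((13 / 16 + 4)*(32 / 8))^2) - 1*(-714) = 34730784273 / 48483316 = 716.35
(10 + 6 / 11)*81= 854.18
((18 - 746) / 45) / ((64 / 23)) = -5.81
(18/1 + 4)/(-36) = -11/18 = -0.61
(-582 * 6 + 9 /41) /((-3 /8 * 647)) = 381768 /26527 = 14.39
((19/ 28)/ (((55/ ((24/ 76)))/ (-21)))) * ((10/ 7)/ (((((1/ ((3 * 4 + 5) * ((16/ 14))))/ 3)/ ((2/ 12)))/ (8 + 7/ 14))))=-5202/ 539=-9.65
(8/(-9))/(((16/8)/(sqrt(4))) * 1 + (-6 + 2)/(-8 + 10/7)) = -184/333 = -0.55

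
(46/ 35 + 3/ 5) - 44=-1473/ 35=-42.09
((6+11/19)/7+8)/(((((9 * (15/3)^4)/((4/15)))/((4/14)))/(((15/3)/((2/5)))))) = 4756/3142125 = 0.00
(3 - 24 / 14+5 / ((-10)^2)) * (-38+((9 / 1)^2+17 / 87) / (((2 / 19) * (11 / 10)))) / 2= 5395069 / 12180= 442.94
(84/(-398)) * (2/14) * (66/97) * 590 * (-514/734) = 60045480/7084201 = 8.48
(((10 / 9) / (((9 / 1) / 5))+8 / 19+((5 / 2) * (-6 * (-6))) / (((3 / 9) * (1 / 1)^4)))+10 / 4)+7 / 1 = 863497 / 3078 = 280.54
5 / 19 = 0.26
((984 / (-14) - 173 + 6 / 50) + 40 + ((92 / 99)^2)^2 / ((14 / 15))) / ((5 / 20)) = -4535827581272 / 5603476725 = -809.47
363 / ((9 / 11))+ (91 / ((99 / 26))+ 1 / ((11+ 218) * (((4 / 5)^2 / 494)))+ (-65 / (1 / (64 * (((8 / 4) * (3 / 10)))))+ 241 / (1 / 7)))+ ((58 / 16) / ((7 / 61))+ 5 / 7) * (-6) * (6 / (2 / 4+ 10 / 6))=-14438125673 / 16504488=-874.80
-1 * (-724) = 724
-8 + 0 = -8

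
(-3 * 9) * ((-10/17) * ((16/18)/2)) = 7.06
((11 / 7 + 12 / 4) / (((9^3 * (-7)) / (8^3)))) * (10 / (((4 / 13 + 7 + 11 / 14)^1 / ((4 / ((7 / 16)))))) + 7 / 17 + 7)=-7675543552 / 894489561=-8.58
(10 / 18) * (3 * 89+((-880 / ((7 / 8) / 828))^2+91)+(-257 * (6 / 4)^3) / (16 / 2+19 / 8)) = 14101135594955875 / 36603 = 385245351336.12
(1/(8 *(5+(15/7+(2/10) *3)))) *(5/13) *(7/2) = 1225/56368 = 0.02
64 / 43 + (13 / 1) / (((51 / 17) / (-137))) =-76391 / 129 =-592.18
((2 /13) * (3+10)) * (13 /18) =13 /9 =1.44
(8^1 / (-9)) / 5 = -8 / 45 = -0.18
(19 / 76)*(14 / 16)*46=161 / 16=10.06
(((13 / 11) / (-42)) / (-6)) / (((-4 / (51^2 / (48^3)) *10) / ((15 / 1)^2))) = -18785 / 30277632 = -0.00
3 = 3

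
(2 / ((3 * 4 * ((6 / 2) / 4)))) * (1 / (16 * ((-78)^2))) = 1 / 438048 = 0.00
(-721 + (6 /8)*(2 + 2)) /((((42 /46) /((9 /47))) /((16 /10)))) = -396336 /1645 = -240.93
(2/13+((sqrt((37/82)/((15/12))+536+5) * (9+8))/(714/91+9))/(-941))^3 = 8349404316554/2125244422425865-199067503673063 * sqrt(2527855)/177087752056144903025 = 0.00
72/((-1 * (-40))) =9/5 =1.80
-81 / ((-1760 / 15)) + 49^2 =845395 / 352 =2401.69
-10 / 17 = -0.59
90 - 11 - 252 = -173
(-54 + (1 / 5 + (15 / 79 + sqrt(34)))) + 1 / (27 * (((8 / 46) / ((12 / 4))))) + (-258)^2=sqrt(34) + 945786829 / 14220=66516.86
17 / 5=3.40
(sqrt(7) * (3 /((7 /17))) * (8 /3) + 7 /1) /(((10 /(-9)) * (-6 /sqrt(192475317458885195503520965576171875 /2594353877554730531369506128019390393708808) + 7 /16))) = 923881523802648938416900634765625000 /162650104259272830079020366640504588810802399 + 125647887237160255624698486328125000000 * sqrt(7) /7969855108704368673871997965384724851729317551 + 18990698327064742197537315246087000000000 * sqrt(6) /162650104259272830079020366640504588810802399 + 52708876989404182425817854560568000000000 * sqrt(42) /162650104259272830079020366640504588810802399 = 0.00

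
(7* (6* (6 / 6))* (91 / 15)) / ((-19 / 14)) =-17836 / 95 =-187.75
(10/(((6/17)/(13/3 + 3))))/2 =935/9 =103.89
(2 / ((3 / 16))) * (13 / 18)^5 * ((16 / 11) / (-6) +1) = 9282325 / 5845851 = 1.59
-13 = -13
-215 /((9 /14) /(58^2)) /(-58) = 174580 /9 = 19397.78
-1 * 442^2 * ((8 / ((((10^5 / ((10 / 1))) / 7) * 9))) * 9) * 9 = -6153966 / 625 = -9846.35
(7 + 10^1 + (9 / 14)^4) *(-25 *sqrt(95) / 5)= -3298165 *sqrt(95) / 38416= -836.80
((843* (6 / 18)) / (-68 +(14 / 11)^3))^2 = 139884228121 / 7702519696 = 18.16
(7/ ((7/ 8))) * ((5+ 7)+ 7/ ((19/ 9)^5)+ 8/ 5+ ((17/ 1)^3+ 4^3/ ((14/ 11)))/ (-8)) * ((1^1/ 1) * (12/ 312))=-420590816753/ 2253250090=-186.66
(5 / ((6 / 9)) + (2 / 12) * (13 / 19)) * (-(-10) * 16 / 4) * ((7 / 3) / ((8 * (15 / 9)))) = 3038 / 57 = 53.30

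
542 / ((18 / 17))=4607 / 9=511.89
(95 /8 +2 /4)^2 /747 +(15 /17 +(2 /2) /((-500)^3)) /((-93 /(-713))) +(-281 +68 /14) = -498491838980773 /1851937500000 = -269.17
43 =43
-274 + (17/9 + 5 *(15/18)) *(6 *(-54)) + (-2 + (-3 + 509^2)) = 256840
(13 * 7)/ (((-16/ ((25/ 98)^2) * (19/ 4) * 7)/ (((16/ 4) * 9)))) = -73125/ 182476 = -0.40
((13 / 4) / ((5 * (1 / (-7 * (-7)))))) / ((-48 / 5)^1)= -637 / 192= -3.32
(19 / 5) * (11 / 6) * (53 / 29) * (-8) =-44308 / 435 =-101.86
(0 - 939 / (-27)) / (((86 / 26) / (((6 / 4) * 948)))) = 642902 / 43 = 14951.21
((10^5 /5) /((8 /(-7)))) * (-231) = 4042500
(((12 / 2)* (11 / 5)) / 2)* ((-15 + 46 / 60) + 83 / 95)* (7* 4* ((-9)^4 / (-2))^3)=33120794172663351 / 380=87159984664903.56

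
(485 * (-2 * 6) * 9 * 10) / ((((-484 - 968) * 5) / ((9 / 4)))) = 39285 / 242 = 162.33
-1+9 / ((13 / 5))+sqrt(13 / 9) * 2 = 2 * sqrt(13) / 3+32 / 13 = 4.87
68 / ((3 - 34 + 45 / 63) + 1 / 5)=-2380 / 1053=-2.26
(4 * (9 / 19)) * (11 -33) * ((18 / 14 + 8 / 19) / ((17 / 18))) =-3236112 / 42959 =-75.33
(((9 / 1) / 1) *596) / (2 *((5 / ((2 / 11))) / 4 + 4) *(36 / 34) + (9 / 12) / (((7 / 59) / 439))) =851088 / 443971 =1.92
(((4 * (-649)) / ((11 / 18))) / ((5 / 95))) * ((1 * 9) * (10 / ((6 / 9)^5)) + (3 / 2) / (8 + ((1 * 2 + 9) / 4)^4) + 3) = -616442712453 / 11126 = -55405600.62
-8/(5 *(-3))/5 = 8/75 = 0.11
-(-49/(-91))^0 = -1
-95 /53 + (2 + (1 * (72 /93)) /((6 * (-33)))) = 11041 /54219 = 0.20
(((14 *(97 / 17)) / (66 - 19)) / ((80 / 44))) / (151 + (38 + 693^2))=1067 / 548385660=0.00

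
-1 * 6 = -6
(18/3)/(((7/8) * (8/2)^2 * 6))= 1/14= 0.07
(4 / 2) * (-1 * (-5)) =10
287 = 287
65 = 65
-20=-20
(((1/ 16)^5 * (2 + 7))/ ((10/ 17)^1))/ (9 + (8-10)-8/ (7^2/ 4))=0.00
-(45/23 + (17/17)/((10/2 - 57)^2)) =-121703/62192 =-1.96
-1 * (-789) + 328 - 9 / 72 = 8935 / 8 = 1116.88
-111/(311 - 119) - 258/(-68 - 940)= -433/1344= -0.32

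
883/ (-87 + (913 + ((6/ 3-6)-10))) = 883/ 812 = 1.09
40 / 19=2.11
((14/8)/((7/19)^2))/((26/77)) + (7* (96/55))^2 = 58977011/314600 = 187.47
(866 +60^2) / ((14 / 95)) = 30305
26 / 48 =13 / 24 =0.54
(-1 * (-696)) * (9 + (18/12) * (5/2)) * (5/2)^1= 22185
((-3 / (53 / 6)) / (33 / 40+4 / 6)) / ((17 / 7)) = -15120 / 161279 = -0.09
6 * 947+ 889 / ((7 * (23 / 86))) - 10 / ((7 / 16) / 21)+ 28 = 131212 / 23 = 5704.87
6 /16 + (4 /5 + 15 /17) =1399 /680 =2.06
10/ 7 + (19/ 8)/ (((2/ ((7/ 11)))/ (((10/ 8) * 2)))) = 3.32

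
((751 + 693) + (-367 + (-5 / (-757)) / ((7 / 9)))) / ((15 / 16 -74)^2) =1461009408 / 7241406739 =0.20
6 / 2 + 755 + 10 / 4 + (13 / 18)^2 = 761.02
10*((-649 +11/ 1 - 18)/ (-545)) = 1312/ 109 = 12.04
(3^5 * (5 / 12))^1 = 405 / 4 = 101.25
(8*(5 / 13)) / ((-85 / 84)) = -3.04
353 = 353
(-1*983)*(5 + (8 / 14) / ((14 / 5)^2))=-4986.65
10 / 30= 1 / 3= 0.33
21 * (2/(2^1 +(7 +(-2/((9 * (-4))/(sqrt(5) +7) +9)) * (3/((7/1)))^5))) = 3949006334/845006727-470596 * sqrt(5)/281668909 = 4.67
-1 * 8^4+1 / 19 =-4095.95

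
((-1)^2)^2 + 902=903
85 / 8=10.62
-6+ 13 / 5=-17 / 5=-3.40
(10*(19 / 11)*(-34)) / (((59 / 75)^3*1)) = -2725312500 / 2259169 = -1206.33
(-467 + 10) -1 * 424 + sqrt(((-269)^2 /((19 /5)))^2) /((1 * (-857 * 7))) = -100779066 /113981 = -884.17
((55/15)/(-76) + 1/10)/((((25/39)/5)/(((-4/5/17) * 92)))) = -1.75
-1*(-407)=407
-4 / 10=-2 / 5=-0.40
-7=-7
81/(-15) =-27/5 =-5.40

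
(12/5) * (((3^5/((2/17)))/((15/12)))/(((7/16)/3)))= 4758912/175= 27193.78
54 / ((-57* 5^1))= -18 / 95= -0.19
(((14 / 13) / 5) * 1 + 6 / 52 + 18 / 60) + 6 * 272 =106121 / 65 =1632.63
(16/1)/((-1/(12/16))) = -12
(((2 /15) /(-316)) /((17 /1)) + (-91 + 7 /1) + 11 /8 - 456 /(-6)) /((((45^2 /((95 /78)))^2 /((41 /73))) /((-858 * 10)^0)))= -15802864889 /11740304759508000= -0.00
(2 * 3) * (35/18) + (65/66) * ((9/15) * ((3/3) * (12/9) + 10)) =202/11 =18.36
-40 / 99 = -0.40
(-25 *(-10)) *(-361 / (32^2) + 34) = 8411.87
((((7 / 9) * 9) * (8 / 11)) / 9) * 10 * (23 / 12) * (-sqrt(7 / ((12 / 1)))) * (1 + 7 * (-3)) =32200 * sqrt(21) / 891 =165.61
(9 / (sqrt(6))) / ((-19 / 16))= -24*sqrt(6) / 19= -3.09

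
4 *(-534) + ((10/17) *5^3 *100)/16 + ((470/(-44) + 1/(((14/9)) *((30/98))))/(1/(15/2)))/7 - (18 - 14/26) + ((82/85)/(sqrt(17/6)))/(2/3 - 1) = -57963221/34034 - 246 *sqrt(102)/1445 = -1704.82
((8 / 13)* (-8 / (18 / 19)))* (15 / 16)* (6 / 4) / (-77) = 95 / 1001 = 0.09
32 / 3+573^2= 985019 / 3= 328339.67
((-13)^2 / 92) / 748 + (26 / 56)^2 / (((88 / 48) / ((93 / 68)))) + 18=122492459 / 6743968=18.16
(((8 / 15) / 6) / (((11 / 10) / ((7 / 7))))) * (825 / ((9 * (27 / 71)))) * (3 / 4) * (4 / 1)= 14200 / 243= 58.44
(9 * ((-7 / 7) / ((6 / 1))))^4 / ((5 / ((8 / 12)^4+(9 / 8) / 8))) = 1753 / 5120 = 0.34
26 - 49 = -23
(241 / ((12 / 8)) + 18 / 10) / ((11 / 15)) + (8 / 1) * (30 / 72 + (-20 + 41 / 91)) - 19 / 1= 148598 / 3003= 49.48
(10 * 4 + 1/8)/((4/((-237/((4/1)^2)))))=-76077/512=-148.59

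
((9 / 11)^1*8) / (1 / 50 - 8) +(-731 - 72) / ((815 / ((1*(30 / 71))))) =-1.24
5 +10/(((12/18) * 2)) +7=19.50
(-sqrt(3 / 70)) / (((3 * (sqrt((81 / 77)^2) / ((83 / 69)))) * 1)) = -913 * sqrt(210) / 167670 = -0.08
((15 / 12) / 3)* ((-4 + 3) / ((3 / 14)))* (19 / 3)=-665 / 54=-12.31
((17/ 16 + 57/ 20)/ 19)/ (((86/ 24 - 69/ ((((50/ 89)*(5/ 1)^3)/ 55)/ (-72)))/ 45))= 5281875/ 2219876932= 0.00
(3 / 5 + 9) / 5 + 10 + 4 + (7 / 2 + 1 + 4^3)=4221 / 50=84.42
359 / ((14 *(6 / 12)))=359 / 7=51.29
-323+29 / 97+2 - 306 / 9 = -34406 / 97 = -354.70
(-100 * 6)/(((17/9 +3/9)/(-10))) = 2700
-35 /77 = -5 /11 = -0.45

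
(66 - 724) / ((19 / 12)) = -415.58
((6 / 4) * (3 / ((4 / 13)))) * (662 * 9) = 348543 / 4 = 87135.75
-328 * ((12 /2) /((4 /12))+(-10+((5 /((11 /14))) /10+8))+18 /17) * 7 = -7597464 /187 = -40628.15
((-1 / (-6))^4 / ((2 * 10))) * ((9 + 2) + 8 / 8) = 1 / 2160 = 0.00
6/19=0.32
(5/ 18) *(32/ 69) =80/ 621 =0.13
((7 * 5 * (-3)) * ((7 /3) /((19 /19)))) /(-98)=5 /2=2.50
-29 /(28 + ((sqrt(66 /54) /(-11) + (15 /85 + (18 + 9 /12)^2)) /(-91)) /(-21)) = -21862304148052368 /21247189496483315 - 12300357888 * sqrt(11) /21247189496483315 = -1.03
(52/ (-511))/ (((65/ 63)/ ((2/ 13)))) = -0.02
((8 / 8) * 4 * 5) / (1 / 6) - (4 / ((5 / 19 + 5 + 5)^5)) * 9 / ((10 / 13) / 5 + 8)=15326541672802 / 127721221875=120.00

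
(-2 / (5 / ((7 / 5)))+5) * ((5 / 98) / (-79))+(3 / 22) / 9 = 7846 / 638715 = 0.01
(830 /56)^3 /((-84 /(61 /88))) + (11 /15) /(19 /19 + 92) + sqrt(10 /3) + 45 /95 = -37829102067433 /1433648240640 + sqrt(30) /3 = -24.56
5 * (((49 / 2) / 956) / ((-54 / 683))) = -167335 / 103248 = -1.62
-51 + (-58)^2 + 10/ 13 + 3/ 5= 215434/ 65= 3314.37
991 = 991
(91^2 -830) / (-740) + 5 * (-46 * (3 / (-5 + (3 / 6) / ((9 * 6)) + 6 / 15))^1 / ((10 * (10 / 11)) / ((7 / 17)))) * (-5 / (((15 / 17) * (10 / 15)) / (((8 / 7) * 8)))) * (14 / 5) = -73946129 / 49580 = -1491.45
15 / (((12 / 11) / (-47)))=-2585 / 4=-646.25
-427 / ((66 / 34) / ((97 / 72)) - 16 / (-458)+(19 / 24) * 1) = -3869860008 / 20549903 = -188.32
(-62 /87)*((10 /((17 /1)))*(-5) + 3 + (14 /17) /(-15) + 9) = -142352 /22185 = -6.42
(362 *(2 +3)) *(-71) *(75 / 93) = -3212750 / 31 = -103637.10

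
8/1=8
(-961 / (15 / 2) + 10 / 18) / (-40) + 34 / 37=273617 / 66600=4.11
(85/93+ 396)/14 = 36913/1302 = 28.35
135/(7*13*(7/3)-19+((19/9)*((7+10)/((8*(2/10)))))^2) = 139968/722093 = 0.19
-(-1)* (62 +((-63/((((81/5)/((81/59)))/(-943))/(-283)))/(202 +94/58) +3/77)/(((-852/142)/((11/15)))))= 6710719459/7316295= 917.23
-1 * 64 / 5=-64 / 5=-12.80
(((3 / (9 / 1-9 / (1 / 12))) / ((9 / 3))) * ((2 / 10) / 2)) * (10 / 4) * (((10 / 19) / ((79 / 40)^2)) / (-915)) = 800 / 2148295743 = 0.00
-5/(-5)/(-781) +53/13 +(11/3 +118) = 3829985/30459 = 125.74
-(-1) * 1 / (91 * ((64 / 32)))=1 / 182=0.01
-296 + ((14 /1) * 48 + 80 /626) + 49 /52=6137193 /16276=377.07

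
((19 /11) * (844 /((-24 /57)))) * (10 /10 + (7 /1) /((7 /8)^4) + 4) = -442629681 /7546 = -58657.52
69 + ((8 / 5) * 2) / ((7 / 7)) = 361 / 5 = 72.20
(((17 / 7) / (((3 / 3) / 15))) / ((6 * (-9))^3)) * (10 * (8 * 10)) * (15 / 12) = -10625 / 45927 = -0.23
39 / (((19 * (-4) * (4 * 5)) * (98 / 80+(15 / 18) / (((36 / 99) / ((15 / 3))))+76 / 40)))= -117 / 66500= -0.00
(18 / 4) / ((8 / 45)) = 405 / 16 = 25.31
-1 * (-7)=7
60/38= 30/19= 1.58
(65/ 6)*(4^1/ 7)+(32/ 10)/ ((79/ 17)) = 57062/ 8295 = 6.88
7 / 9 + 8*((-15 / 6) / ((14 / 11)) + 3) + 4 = 823 / 63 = 13.06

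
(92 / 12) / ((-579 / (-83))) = 1909 / 1737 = 1.10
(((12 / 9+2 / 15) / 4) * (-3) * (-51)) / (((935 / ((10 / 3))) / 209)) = 209 / 5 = 41.80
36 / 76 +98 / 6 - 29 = -695 / 57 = -12.19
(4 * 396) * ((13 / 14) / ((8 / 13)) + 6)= 83259 / 7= 11894.14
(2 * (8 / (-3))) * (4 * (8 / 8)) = -64 / 3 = -21.33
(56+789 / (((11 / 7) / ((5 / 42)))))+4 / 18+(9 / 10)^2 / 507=194073823 / 1673100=116.00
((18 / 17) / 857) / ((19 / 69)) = 1242 / 276811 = 0.00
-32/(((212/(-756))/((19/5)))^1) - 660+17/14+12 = -790807/3710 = -213.16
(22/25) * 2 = 44/25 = 1.76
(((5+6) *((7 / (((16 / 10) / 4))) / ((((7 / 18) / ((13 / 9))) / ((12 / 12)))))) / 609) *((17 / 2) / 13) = 935 / 1218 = 0.77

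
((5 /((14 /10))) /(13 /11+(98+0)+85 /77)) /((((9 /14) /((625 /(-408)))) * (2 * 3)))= -109375 /7733232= -0.01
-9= -9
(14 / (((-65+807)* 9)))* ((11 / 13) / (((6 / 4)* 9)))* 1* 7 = 154 / 167427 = 0.00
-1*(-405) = 405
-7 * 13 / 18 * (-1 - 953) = 4823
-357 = -357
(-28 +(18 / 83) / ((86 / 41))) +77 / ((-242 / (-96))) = 103991 / 39259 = 2.65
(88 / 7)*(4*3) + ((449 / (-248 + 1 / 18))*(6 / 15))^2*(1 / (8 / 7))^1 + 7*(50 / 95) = 10265459776672 / 66228576925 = 155.00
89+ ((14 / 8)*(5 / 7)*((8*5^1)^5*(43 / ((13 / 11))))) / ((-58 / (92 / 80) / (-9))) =313315233553 / 377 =831074890.06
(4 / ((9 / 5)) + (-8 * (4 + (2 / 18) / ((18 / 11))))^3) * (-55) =1007327996180 / 531441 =1895465.34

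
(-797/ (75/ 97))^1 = -77309/ 75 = -1030.79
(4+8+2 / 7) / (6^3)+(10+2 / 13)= 100351 / 9828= 10.21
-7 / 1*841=-5887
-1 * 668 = -668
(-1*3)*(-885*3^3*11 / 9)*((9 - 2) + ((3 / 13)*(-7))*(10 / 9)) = 5928615 / 13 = 456047.31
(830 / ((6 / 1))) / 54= 415 / 162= 2.56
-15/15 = -1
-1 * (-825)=825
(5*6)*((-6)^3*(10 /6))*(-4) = 43200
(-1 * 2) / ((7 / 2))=-4 / 7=-0.57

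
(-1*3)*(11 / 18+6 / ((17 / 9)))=-11.36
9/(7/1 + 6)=9/13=0.69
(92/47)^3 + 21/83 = 66811387/8617309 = 7.75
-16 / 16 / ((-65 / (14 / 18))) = 7 / 585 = 0.01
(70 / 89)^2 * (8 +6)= 68600 / 7921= 8.66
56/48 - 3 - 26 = -167/6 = -27.83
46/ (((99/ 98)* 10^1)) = 2254/ 495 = 4.55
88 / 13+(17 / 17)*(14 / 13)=102 / 13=7.85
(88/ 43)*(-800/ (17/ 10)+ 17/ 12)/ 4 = -240.04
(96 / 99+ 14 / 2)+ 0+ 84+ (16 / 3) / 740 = 187173 / 2035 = 91.98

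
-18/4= -9/2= -4.50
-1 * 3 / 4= -3 / 4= -0.75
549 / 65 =8.45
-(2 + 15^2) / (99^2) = -227 / 9801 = -0.02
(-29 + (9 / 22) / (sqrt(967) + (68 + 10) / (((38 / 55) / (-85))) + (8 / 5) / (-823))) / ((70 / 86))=-1715832944592877462489 / 48158833021613857620 - 52570890335 * sqrt(967) / 9631766604322771524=-35.63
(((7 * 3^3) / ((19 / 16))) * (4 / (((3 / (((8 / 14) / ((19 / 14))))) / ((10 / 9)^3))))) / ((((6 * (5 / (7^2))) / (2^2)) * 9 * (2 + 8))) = 7024640 / 789507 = 8.90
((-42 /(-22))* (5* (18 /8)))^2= 893025 /1936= 461.27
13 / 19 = 0.68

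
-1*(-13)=13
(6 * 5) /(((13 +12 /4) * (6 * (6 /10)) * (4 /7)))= 175 /192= 0.91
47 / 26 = 1.81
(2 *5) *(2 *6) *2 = 240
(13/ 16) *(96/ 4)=39/ 2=19.50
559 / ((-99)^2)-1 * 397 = -396.94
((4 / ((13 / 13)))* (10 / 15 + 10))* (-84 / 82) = -1792 / 41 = -43.71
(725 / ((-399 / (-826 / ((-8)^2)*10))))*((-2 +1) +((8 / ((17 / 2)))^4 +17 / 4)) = 15172934125 / 16036032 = 946.18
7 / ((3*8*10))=7 / 240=0.03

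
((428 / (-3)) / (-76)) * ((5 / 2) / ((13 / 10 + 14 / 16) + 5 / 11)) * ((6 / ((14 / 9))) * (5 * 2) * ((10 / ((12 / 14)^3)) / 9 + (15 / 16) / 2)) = 2554825625 / 16619148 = 153.73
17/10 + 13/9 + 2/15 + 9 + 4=293/18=16.28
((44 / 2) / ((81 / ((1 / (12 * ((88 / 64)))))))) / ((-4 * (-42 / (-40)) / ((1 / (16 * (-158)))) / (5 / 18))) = 25 / 58051728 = 0.00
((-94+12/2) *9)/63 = -88/7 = -12.57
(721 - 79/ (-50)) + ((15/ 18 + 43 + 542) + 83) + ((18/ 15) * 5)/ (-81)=939154/ 675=1391.34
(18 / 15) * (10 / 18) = 2 / 3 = 0.67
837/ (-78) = -279/ 26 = -10.73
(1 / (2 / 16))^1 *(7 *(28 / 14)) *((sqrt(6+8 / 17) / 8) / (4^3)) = 7 *sqrt(1870) / 544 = 0.56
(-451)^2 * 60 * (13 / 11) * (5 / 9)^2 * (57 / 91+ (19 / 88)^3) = 8293228839125 / 2927232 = 2833130.01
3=3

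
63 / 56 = 9 / 8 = 1.12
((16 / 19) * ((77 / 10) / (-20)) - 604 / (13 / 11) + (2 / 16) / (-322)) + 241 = -4301222927 / 15906800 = -270.40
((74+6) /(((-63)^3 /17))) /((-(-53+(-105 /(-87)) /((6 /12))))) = -39440 /366818949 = -0.00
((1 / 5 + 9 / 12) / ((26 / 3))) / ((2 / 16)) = 57 / 65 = 0.88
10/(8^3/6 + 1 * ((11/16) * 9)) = 480/4393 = 0.11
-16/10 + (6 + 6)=52/5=10.40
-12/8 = -3/2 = -1.50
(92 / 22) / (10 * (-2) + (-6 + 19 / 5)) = -230 / 1221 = -0.19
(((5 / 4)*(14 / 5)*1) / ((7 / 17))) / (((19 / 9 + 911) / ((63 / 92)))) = 0.01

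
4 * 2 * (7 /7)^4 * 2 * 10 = 160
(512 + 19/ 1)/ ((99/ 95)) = 5605/ 11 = 509.55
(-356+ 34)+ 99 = -223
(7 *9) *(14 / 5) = 176.40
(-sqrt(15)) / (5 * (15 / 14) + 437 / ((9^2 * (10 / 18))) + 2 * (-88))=630 * sqrt(15) / 101387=0.02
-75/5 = -15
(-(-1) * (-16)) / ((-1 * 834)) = 8 / 417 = 0.02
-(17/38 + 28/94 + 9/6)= -2005/893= -2.25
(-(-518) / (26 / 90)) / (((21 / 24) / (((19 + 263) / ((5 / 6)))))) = 9014976 / 13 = 693459.69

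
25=25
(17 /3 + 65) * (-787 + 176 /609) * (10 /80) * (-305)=7744764655 /3654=2119530.56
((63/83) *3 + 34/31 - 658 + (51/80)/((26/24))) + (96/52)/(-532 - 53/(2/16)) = -104571917289/159886220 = -654.04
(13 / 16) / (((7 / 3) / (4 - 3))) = 39 / 112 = 0.35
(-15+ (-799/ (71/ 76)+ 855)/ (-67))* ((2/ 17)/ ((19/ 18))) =-1.67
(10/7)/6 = 5/21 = 0.24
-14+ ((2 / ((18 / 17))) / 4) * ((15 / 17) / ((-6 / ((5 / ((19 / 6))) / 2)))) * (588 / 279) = -149653 / 10602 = -14.12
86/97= 0.89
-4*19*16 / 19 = -64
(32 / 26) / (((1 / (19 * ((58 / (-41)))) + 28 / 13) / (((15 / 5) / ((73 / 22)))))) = 1163712 / 2213579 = 0.53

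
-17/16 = -1.06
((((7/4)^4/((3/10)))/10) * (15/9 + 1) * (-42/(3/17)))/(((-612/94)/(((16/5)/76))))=789929/61560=12.83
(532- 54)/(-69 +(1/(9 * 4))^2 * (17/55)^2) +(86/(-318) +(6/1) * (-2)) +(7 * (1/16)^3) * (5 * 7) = -3371603334381851/176171673391104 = -19.14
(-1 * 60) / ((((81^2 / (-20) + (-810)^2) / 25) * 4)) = -2500 / 4371813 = -0.00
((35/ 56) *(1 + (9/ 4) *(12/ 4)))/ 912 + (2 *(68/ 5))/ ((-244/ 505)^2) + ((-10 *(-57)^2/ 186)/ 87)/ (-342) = 34127079058955/ 292877111808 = 116.52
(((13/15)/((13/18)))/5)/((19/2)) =12/475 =0.03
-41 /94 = -0.44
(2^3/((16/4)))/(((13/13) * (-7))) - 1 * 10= -72/7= -10.29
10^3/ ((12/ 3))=250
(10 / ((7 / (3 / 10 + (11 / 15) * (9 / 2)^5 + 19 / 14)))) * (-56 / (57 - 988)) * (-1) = -1517447 / 13034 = -116.42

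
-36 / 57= -12 / 19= -0.63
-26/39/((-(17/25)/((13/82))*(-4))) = -325/8364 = -0.04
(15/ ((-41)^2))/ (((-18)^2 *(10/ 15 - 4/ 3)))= -5/ 121032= -0.00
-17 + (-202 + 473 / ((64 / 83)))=25243 / 64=394.42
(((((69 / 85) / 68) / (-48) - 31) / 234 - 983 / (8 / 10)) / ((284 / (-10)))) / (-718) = -2045646931 / 33944007168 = -0.06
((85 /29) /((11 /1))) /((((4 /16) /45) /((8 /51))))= 2400 /319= 7.52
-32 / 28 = -8 / 7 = -1.14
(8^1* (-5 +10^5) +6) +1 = 799967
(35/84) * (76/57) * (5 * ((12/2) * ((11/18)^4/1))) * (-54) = -366025/2916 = -125.52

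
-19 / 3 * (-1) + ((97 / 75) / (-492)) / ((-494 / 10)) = 11544877 / 1822860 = 6.33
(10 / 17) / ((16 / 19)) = 95 / 136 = 0.70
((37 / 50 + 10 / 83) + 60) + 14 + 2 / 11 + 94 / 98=170003919 / 2236850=76.00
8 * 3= 24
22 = 22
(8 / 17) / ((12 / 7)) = 14 / 51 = 0.27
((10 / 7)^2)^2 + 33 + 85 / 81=38.21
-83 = -83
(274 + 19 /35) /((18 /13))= 41639 /210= 198.28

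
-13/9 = -1.44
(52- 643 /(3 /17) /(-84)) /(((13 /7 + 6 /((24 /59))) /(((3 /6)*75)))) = 120175 /558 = 215.37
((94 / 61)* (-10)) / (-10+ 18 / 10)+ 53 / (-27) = -5653 / 67527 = -0.08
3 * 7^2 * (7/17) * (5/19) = 5145/323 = 15.93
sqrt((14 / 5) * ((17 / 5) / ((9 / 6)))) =2 * sqrt(357) / 15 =2.52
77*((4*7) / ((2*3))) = 1078 / 3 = 359.33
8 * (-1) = -8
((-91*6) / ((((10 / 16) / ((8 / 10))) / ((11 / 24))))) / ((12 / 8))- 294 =-507.55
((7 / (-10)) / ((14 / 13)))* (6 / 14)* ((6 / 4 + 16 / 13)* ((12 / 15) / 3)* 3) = -213 / 350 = -0.61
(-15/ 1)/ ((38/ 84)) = -630/ 19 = -33.16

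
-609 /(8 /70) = -21315 /4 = -5328.75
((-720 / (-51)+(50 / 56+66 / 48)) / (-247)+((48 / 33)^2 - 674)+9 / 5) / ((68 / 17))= -5017739481 / 29949920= -167.54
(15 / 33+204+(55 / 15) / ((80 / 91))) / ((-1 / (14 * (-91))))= 265788.73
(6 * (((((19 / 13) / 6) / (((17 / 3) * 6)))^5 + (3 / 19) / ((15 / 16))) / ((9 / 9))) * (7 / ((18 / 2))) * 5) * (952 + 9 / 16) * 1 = 223923196198587882058979 / 59818076156837486592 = 3743.40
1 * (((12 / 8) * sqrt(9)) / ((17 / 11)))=99 / 34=2.91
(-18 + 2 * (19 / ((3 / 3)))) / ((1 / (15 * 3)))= 900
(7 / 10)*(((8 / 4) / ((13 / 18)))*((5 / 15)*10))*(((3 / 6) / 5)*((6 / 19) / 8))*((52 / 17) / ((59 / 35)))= 882 / 19057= 0.05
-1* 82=-82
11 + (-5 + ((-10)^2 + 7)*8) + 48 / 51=14670 / 17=862.94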